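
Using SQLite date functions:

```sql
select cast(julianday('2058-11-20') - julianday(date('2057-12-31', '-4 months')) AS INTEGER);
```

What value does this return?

Adding -4 months to 2057-12-31 gives 2057-08-31.
0 days remain in August 2057 after the 31st (31 − 31).
Full months from September 2057 through October 2058 contribute their day counts.
Then 20 days into November 2058.
Total: 0 + 30 + 31 + 30 + 31 + 31 + 28 + 31 + 30 + 31 + 30 + 31 + 31 + 30 + 31 + 20 = 446.

446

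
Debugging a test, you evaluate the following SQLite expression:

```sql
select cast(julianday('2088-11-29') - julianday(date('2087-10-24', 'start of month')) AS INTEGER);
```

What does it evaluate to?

425

`start of month` rewinds 2087-10-24 to 2087-10-01.
30 days remain in October 2087 after the 1st (31 − 1).
Full months from November 2087 through October 2088 contribute their day counts.
Then 29 days into November 2088.
Total: 30 + 30 + 31 + 31 + 29 + 31 + 30 + 31 + 30 + 31 + 31 + 30 + 31 + 29 = 425.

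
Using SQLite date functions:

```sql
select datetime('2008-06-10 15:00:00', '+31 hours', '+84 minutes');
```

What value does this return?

+31 hours from 2008-06-10 15:00:00 is 2008-06-11 22:00:00 (crosses midnight).
84 minutes = 1h 24m; +84 minutes from 2008-06-11 22:00:00 is 2008-06-11 23:24:00.

2008-06-11 23:24:00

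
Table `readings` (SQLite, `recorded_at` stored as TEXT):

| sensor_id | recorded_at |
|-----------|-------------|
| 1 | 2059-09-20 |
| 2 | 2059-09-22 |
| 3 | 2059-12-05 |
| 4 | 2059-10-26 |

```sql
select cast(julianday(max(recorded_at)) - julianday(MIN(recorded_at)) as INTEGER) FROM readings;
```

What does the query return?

MIN = 2059-09-20, MAX = 2059-12-05.
10 days remain in September 2059 after the 20th (30 − 20).
October 2059: 31 days.
November 2059: 30 days.
Then 5 days into December 2059.
Total: 10 + 31 + 30 + 5 = 76.

76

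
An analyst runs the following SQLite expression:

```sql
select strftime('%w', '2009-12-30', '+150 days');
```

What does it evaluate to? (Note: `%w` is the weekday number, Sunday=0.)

First apply '+150 days': 2009-12-30 → 2010-05-29.
2010-05-29 is a Saturday; with Sunday=0 that is 6.

6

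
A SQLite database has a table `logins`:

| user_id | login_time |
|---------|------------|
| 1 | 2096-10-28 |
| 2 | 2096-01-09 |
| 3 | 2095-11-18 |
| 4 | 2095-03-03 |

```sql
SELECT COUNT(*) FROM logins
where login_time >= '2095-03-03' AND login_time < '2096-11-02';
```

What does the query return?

4

Rows in [2095-03-03, 2096-11-02): 2096-10-28, 2096-01-09, 2095-11-18, 2095-03-03 → 4 rows.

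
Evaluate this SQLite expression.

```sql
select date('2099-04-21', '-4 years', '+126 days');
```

2095-08-25

Adding -4 years to 2099-04-21 gives 2095-04-21.
Applying '+126 days' to 2095-04-21: counting 126 days forward gives 2095-08-25.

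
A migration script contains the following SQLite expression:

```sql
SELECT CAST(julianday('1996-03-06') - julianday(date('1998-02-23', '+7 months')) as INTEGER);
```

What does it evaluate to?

-931

Adding +7 months to 1998-02-23 gives 1998-09-23.
25 days remain in March 1996 after the 6th (31 − 6).
Full months from April 1996 through August 1998 contribute their day counts.
Then 23 days into September 1998.
Total: 25 + 30 + 31 + 30 + 31 + 31 + 30 + 31 + 30 + 31 + 31 + 28 + 31 + 30 + 31 + 30 + 31 + 31 + 30 + 31 + 30 + 31 + 31 + 28 + 31 + 30 + 31 + 30 + 31 + 31 + 23 = 931.
The subtraction is earlier − later, so the result is −931 → -931.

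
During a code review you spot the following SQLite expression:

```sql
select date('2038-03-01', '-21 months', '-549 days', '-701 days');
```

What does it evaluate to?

2032-12-29

Adding -21 months to 2038-03-01 gives 2036-06-01.
Applying '-549 days' to 2036-06-01: counting 549 days back gives 2034-11-30.
Applying '-701 days' to 2034-11-30: counting 701 days back gives 2032-12-29.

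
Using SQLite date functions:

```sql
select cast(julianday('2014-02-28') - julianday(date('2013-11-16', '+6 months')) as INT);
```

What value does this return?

Adding +6 months to 2013-11-16 gives 2014-05-16.
0 days remain in February 2014 after the 28th (28 − 28).
March 2014: 31 days.
April 2014: 30 days.
Then 16 days into May 2014.
Total: 0 + 31 + 30 + 16 = 77.
The subtraction is earlier − later, so the result is −77 → -77.

-77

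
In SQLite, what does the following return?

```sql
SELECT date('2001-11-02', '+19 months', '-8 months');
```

2002-10-02

Adding +19 months to 2001-11-02 gives 2003-06-02.
Adding -8 months to 2003-06-02 gives 2002-10-02.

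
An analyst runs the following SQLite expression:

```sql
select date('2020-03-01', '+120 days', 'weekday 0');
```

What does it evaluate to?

Applying '+120 days' to 2020-03-01: counting 120 days forward gives 2020-06-29.
`weekday 0` advances to the next Sunday; 2020-06-29 is a Monday, so it moves forward to 2020-07-05.

2020-07-05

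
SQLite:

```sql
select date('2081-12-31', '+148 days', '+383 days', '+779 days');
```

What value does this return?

Applying '+148 days' to 2081-12-31: counting 148 days forward gives 2082-05-28.
Applying '+383 days' to 2082-05-28: counting 383 days forward gives 2083-06-15.
Applying '+779 days' to 2083-06-15: counting 779 days forward gives 2085-08-02.

2085-08-02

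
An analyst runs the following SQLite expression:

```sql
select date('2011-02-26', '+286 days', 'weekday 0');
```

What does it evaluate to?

2011-12-11

Applying '+286 days' to 2011-02-26: counting 286 days forward gives 2011-12-09.
`weekday 0` advances to the next Sunday; 2011-12-09 is a Friday, so it moves forward to 2011-12-11.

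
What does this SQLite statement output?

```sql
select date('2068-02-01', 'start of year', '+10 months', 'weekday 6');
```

`start of year` rewinds 2068-02-01 to 2068-01-01.
Adding +10 months to 2068-01-01 gives 2068-11-01.
`weekday 6` advances to the next Saturday; 2068-11-01 is a Thursday, so it moves forward to 2068-11-03.

2068-11-03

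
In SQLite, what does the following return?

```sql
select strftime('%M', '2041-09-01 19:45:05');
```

`%M` extracts the 2-digit minute: 45.

45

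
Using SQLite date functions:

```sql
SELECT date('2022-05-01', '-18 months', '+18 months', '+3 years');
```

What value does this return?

2025-05-01

Adding -18 months to 2022-05-01 gives 2020-11-01.
Adding +18 months to 2020-11-01 gives 2022-05-01.
Adding +3 years to 2022-05-01 gives 2025-05-01.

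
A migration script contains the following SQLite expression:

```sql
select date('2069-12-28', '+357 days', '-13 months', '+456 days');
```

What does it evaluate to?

2071-02-19

Applying '+357 days' to 2069-12-28: counting 357 days forward gives 2070-12-20.
Adding -13 months to 2070-12-20 gives 2069-11-20.
Applying '+456 days' to 2069-11-20: counting 456 days forward gives 2071-02-19.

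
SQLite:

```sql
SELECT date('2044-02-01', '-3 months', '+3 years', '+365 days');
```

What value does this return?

Adding -3 months to 2044-02-01 gives 2043-11-01.
Adding +3 years to 2043-11-01 gives 2046-11-01.
Applying '+365 days' to 2046-11-01: counting 365 days forward gives 2047-11-01.

2047-11-01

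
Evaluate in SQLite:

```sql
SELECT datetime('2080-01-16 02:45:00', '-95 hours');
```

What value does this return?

2080-01-12 03:45:00

-95 hours from 2080-01-16 02:45:00 is 2080-01-12 03:45:00 (crosses midnight).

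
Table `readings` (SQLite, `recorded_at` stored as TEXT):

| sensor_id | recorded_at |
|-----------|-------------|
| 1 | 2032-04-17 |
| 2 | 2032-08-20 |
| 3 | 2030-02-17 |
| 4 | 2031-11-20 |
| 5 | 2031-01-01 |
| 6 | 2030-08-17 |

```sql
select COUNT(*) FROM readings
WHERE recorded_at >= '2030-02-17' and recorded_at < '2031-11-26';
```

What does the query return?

4

Rows in [2030-02-17, 2031-11-26): 2030-02-17, 2031-11-20, 2031-01-01, 2030-08-17 → 4 rows.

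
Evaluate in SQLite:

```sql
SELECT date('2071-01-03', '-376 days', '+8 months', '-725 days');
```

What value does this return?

Applying '-376 days' to 2071-01-03: counting 376 days back gives 2069-12-23.
Adding +8 months to 2069-12-23 gives 2070-08-23.
Applying '-725 days' to 2070-08-23: counting 725 days back gives 2068-08-28.

2068-08-28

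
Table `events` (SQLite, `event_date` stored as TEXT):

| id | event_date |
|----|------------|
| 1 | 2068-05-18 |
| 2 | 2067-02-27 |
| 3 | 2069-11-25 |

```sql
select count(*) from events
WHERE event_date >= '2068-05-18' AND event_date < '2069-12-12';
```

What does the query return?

2

Rows in [2068-05-18, 2069-12-12): 2068-05-18, 2069-11-25 → 2 rows.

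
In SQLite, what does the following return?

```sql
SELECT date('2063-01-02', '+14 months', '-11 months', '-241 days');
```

2062-08-04

Adding +14 months to 2063-01-02 gives 2064-03-02.
Adding -11 months to 2064-03-02 gives 2063-04-02.
Applying '-241 days' to 2063-04-02: counting 241 days back gives 2062-08-04.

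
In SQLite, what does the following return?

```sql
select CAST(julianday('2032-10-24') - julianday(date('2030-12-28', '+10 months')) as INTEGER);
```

362

Adding +10 months to 2030-12-28 gives 2031-10-28.
3 days remain in October 2031 after the 28th (31 − 28).
Full months from November 2031 through September 2032 contribute their day counts.
Then 24 days into October 2032.
Total: 3 + 30 + 31 + 31 + 29 + 31 + 30 + 31 + 30 + 31 + 31 + 30 + 24 = 362.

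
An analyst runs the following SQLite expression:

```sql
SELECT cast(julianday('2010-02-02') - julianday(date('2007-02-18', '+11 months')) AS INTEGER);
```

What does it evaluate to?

746

Adding +11 months to 2007-02-18 gives 2008-01-18.
13 days remain in January 2008 after the 18th (31 − 18).
Full months from February 2008 through January 2010 contribute their day counts.
Then 2 days into February 2010.
Total: 13 + 29 + 31 + 30 + 31 + 30 + 31 + 31 + 30 + 31 + 30 + 31 + 31 + 28 + 31 + 30 + 31 + 30 + 31 + 31 + 30 + 31 + 30 + 31 + 31 + 2 = 746.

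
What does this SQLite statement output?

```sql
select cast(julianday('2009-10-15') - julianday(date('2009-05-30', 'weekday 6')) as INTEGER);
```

`weekday 6` advances to the next Saturday; 2009-05-30 is already a Saturday, so it stays at 2009-05-30.
1 day remains in May 2009 after the 30th (31 − 30).
June 2009: 30 days.
July 2009: 31 days.
August 2009: 31 days.
September 2009: 30 days.
Then 15 days into October 2009.
Total: 1 + 30 + 31 + 31 + 30 + 15 = 138.

138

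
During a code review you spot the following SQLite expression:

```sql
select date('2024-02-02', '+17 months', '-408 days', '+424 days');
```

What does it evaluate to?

Adding +17 months to 2024-02-02 gives 2025-07-02.
Applying '-408 days' to 2025-07-02: counting 408 days back gives 2024-05-20.
Applying '+424 days' to 2024-05-20: counting 424 days forward gives 2025-07-18.

2025-07-18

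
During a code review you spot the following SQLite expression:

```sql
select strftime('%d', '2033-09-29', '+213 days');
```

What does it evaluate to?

30

First apply '+213 days': 2033-09-29 → 2034-04-30.
`%d` extracts the 2-digit day of month: 30.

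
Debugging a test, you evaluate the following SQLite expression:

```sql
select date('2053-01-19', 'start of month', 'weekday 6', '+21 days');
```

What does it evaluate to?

2053-01-25

`start of month` rewinds 2053-01-19 to 2053-01-01.
`weekday 6` advances to the next Saturday; 2053-01-01 is a Wednesday, so it moves forward to 2053-01-04.
Advancing 21 more days within January lands on 2053-01-25.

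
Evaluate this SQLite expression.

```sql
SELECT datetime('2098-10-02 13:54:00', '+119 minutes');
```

119 minutes = 1h 59m; +119 minutes from 2098-10-02 13:54:00 is 2098-10-02 15:53:00.

2098-10-02 15:53:00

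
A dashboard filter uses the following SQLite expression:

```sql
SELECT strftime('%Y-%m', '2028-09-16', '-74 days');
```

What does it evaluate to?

2028-07

First apply '-74 days': 2028-09-16 → 2028-07-04.
`%Y-%m` extracts the year-month: 2028-07.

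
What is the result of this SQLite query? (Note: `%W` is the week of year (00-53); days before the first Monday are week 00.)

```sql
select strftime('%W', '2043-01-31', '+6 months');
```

First apply '+6 months': 2043-01-31 → 2043-07-31.
2043-07-31 is a Friday. SQLite's %W counts Mondays since the year started; the result is 30.

30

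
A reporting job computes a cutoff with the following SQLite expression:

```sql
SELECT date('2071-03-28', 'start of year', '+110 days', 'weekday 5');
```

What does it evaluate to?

2071-04-24

`start of year` rewinds 2071-03-28 to 2071-01-01.
Applying '+110 days' to 2071-01-01: counting 110 days forward gives 2071-04-21.
`weekday 5` advances to the next Friday; 2071-04-21 is a Tuesday, so it moves forward to 2071-04-24.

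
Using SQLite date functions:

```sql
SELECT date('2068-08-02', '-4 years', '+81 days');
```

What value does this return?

Adding -4 years to 2068-08-02 gives 2064-08-02.
Applying '+81 days' to 2064-08-02: counting 81 days forward gives 2064-10-22.

2064-10-22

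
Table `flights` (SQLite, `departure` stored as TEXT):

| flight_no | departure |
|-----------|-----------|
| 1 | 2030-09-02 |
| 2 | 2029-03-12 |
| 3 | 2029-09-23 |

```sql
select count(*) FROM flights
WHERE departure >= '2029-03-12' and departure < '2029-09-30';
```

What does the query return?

2

Rows in [2029-03-12, 2029-09-30): 2029-03-12, 2029-09-23 → 2 rows.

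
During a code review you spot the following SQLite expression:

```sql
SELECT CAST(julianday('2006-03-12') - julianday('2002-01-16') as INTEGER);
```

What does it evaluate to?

15 days remain in January 2002 after the 16th (31 − 16).
Full months from February 2002 through February 2006 contribute their day counts.
Then 12 days into March 2006.
Total: 15 + 28 + 31 + 30 + 31 + 30 + 31 + 31 + 30 + 31 + 30 + 31 + 31 + 28 + 31 + 30 + 31 + 30 + 31 + 31 + 30 + 31 + 30 + 31 + 31 + 29 + 31 + 30 + 31 + 30 + 31 + 31 + 30 + 31 + 30 + 31 + 31 + 28 + 31 + 30 + 31 + 30 + 31 + 31 + 30 + 31 + 30 + 31 + 31 + 28 + 12 = 1516.

1516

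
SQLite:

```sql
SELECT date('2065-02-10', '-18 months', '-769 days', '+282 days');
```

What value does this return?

Adding -18 months to 2065-02-10 gives 2063-08-10.
Applying '-769 days' to 2063-08-10: counting 769 days back gives 2061-07-02.
Applying '+282 days' to 2061-07-02: counting 282 days forward gives 2062-04-10.

2062-04-10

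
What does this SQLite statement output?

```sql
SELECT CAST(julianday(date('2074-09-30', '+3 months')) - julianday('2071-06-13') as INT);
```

Adding +3 months to 2074-09-30 gives 2074-12-30.
17 days remain in June 2071 after the 13th (30 − 13).
Full months from July 2071 through November 2074 contribute their day counts.
Then 30 days into December 2074.
Total: 17 + 31 + 31 + 30 + 31 + 30 + 31 + 31 + 29 + 31 + 30 + 31 + 30 + 31 + 31 + 30 + 31 + 30 + 31 + 31 + 28 + 31 + 30 + 31 + 30 + 31 + 31 + 30 + 31 + 30 + 31 + 31 + 28 + 31 + 30 + 31 + 30 + 31 + 31 + 30 + 31 + 30 + 30 = 1296.

1296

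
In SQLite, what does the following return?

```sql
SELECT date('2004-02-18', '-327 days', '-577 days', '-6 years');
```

Applying '-327 days' to 2004-02-18: counting 327 days back gives 2003-03-28.
Applying '-577 days' to 2003-03-28: counting 577 days back gives 2001-08-28.
Adding -6 years to 2001-08-28 gives 1995-08-28.

1995-08-28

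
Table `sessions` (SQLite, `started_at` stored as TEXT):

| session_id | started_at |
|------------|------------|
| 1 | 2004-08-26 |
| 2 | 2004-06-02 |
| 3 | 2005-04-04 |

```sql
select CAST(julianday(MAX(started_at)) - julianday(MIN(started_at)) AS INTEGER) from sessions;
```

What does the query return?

306

MIN = 2004-06-02, MAX = 2005-04-04.
28 days remain in June 2004 after the 2nd (30 − 2).
Full months from July 2004 through March 2005 contribute their day counts.
Then 4 days into April 2005.
Total: 28 + 31 + 31 + 30 + 31 + 30 + 31 + 31 + 28 + 31 + 4 = 306.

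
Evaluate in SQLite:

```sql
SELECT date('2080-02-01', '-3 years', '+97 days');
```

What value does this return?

Adding -3 years to 2080-02-01 gives 2077-02-01.
Applying '+97 days' to 2077-02-01: counting 97 days forward gives 2077-05-09.

2077-05-09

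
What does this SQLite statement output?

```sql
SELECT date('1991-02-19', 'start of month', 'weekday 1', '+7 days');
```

`start of month` rewinds 1991-02-19 to 1991-02-01.
`weekday 1` advances to the next Monday; 1991-02-01 is a Friday, so it moves forward to 1991-02-04.
Advancing 7 more days within February lands on 1991-02-11.

1991-02-11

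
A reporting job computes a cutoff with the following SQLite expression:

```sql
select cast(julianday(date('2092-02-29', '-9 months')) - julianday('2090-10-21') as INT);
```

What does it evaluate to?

Adding -9 months to 2092-02-29 gives 2091-05-29.
10 days remain in October 2090 after the 21st (31 − 21).
Full months from November 2090 through April 2091 contribute their day counts.
Then 29 days into May 2091.
Total: 10 + 30 + 31 + 31 + 28 + 31 + 30 + 29 = 220.

220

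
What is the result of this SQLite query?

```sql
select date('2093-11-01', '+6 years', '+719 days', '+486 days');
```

Adding +6 years to 2093-11-01 gives 2099-11-01.
Applying '+719 days' to 2099-11-01: counting 719 days forward gives 2101-10-21.
Applying '+486 days' to 2101-10-21: counting 486 days forward gives 2103-02-19.

2103-02-19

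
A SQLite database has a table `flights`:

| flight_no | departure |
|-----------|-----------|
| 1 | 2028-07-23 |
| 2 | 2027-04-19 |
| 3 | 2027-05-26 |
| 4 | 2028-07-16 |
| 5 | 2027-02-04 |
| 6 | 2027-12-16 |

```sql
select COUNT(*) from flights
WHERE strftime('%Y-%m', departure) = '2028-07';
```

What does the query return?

2

Rows with year-month 2028-07: 2028-07-23, 2028-07-16 → 2.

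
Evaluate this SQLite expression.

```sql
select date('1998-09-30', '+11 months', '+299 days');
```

Adding +11 months to 1998-09-30 gives 1999-08-30.
Applying '+299 days' to 1999-08-30: counting 299 days forward gives 2000-06-24.

2000-06-24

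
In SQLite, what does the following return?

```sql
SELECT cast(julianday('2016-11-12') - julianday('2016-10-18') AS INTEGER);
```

13 days remain in October 2016 after the 18th (31 − 18).
Then 12 days into November 2016.
Total: 13 + 12 = 25.

25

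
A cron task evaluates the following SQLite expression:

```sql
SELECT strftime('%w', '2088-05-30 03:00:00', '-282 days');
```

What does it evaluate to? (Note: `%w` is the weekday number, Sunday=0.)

First apply '-282 days': 2088-05-30 03:00:00 → 2087-08-22 03:00:00.
2087-08-22 is a Friday; with Sunday=0 that is 5.

5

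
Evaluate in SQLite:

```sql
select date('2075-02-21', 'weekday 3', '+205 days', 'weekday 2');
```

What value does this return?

`weekday 3` advances to the next Wednesday; 2075-02-21 is a Thursday, so it moves forward to 2075-02-27.
Applying '+205 days' to 2075-02-27: counting 205 days forward gives 2075-09-20.
`weekday 2` advances to the next Tuesday; 2075-09-20 is a Friday, so it moves forward to 2075-09-24.

2075-09-24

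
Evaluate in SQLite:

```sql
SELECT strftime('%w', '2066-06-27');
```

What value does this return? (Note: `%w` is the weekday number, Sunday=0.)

0

2066-06-27 is a Sunday; with Sunday=0 that is 0.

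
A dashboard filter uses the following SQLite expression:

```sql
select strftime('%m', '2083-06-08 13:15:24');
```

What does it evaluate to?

06

`%m` extracts the 2-digit month (01-12): 06.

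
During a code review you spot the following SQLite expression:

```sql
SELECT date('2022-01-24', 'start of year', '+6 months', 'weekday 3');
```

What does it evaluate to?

2022-07-06

`start of year` rewinds 2022-01-24 to 2022-01-01.
Adding +6 months to 2022-01-01 gives 2022-07-01.
`weekday 3` advances to the next Wednesday; 2022-07-01 is a Friday, so it moves forward to 2022-07-06.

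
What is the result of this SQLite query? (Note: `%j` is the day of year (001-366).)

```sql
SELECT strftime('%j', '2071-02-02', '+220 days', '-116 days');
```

137

First apply '+220 days', '-116 days': 2071-02-02 → 2071-05-17.
Day-of-year for 2071-05-17: days since 2071-01-01 inclusive = 137, zero-padded to 137.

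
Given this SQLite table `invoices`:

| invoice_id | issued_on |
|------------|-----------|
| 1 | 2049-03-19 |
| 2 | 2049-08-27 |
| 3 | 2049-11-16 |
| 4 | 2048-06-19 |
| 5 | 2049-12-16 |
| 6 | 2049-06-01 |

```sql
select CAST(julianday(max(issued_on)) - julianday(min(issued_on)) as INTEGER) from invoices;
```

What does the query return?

MIN = 2048-06-19, MAX = 2049-12-16.
11 days remain in June 2048 after the 19th (30 − 19).
Full months from July 2048 through November 2049 contribute their day counts.
Then 16 days into December 2049.
Total: 11 + 31 + 31 + 30 + 31 + 30 + 31 + 31 + 28 + 31 + 30 + 31 + 30 + 31 + 31 + 30 + 31 + 30 + 16 = 545.

545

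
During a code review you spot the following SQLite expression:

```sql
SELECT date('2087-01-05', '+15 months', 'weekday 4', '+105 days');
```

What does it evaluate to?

Adding +15 months to 2087-01-05 gives 2088-04-05.
`weekday 4` advances to the next Thursday; 2088-04-05 is a Monday, so it moves forward to 2088-04-08.
Applying '+105 days' to 2088-04-08: counting 105 days forward gives 2088-07-22.

2088-07-22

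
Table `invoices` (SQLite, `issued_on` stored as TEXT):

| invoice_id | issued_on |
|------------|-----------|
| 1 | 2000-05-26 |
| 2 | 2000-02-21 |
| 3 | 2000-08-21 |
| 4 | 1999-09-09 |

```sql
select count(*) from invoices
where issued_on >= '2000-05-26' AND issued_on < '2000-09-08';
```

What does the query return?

2

Rows in [2000-05-26, 2000-09-08): 2000-05-26, 2000-08-21 → 2 rows.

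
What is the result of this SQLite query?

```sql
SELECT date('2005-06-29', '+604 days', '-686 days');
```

Applying '+604 days' to 2005-06-29: counting 604 days forward gives 2007-02-23.
Applying '-686 days' to 2007-02-23: counting 686 days back gives 2005-04-08.

2005-04-08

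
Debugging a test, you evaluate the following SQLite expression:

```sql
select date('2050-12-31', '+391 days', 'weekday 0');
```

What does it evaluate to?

2052-01-28

Applying '+391 days' to 2050-12-31: counting 391 days forward gives 2052-01-26.
`weekday 0` advances to the next Sunday; 2052-01-26 is a Friday, so it moves forward to 2052-01-28.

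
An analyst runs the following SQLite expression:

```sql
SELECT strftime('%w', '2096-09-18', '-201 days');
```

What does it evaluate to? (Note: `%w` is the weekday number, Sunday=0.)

4

First apply '-201 days': 2096-09-18 → 2096-03-01.
2096-03-01 is a Thursday; with Sunday=0 that is 4.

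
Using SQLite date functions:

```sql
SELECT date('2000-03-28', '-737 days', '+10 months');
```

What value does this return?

1999-01-22

Applying '-737 days' to 2000-03-28: counting 737 days back gives 1998-03-22.
Adding +10 months to 1998-03-22 gives 1999-01-22.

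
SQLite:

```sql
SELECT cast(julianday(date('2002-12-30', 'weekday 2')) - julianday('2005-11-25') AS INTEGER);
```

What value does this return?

`weekday 2` advances to the next Tuesday; 2002-12-30 is a Monday, so it moves forward to 2002-12-31.
0 days remain in December 2002 after the 31st (31 − 31).
Full months from January 2003 through October 2005 contribute their day counts.
Then 25 days into November 2005.
Total: 0 + 31 + 28 + 31 + 30 + 31 + 30 + 31 + 31 + 30 + 31 + 30 + 31 + 31 + 29 + 31 + 30 + 31 + 30 + 31 + 31 + 30 + 31 + 30 + 31 + 31 + 28 + 31 + 30 + 31 + 30 + 31 + 31 + 30 + 31 + 25 = 1060.
The subtraction is earlier − later, so the result is −1060 → -1060.

-1060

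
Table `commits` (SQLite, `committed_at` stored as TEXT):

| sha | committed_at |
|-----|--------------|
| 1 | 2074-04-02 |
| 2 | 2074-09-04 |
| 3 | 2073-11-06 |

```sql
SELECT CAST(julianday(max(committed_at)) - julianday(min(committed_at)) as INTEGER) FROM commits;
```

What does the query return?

MIN = 2073-11-06, MAX = 2074-09-04.
24 days remain in November 2073 after the 6th (30 − 6).
Full months from December 2073 through August 2074 contribute their day counts.
Then 4 days into September 2074.
Total: 24 + 31 + 31 + 28 + 31 + 30 + 31 + 30 + 31 + 31 + 4 = 302.

302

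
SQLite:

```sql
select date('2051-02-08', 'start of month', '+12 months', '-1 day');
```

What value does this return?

2052-01-31

`start of month` rewinds 2051-02-08 to 2051-02-01.
Adding +12 months to 2051-02-01 gives 2052-02-01.
Going back 1 day from 2052-02-01 reaches 2052-01-31 (last day of January, 31 days).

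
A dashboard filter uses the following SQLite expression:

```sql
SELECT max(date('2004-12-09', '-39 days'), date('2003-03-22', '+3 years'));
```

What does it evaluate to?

2006-03-22

date('2004-12-09', '-39 days') → 2004-10-31.
date('2003-03-22', '+3 years') → 2006-03-22.
Later of the two is 2006-03-22.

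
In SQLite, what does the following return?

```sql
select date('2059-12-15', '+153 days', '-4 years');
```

2056-05-16

Applying '+153 days' to 2059-12-15: counting 153 days forward gives 2060-05-16.
Adding -4 years to 2060-05-16 gives 2056-05-16.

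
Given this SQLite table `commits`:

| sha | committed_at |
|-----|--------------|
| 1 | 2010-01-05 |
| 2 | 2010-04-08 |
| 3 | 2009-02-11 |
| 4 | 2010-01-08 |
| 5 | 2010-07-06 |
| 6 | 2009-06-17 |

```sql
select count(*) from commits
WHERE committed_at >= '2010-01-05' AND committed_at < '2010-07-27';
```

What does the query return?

Rows in [2010-01-05, 2010-07-27): 2010-01-05, 2010-04-08, 2010-01-08, 2010-07-06 → 4 rows.

4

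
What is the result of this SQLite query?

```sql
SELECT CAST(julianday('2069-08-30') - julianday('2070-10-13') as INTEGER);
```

1 day remains in August 2069 after the 30th (31 − 30).
Full months from September 2069 through September 2070 contribute their day counts.
Then 13 days into October 2070.
Total: 1 + 30 + 31 + 30 + 31 + 31 + 28 + 31 + 30 + 31 + 30 + 31 + 31 + 30 + 13 = 409.
The subtraction is earlier − later, so the result is −409 → -409.

-409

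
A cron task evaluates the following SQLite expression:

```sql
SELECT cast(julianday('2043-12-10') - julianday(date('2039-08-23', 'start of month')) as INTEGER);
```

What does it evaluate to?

`start of month` rewinds 2039-08-23 to 2039-08-01.
30 days remain in August 2039 after the 1st (31 − 1).
Full months from September 2039 through November 2043 contribute their day counts.
Then 10 days into December 2043.
Total: 30 + 30 + 31 + 30 + 31 + 31 + 29 + 31 + 30 + 31 + 30 + 31 + 31 + 30 + 31 + 30 + 31 + 31 + 28 + 31 + 30 + 31 + 30 + 31 + 31 + 30 + 31 + 30 + 31 + 31 + 28 + 31 + 30 + 31 + 30 + 31 + 31 + 30 + 31 + 30 + 31 + 31 + 28 + 31 + 30 + 31 + 30 + 31 + 31 + 30 + 31 + 30 + 10 = 1592.

1592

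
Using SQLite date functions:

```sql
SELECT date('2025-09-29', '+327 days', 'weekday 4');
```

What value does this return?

Applying '+327 days' to 2025-09-29: counting 327 days forward gives 2026-08-22.
`weekday 4` advances to the next Thursday; 2026-08-22 is a Saturday, so it moves forward to 2026-08-27.

2026-08-27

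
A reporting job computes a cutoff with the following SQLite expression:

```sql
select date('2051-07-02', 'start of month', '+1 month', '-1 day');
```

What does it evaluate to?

2051-07-31

`start of month` rewinds 2051-07-02 to 2051-07-01.
Adding +1 month to 2051-07-01 gives 2051-08-01.
Going back 1 day from 2051-08-01 reaches 2051-07-31 (last day of July, 31 days).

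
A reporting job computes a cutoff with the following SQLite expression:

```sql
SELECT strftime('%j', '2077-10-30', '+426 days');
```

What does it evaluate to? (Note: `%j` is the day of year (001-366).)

First apply '+426 days': 2077-10-30 → 2078-12-30.
Day-of-year for 2078-12-30: days since 2078-01-01 inclusive = 364, zero-padded to 364.

364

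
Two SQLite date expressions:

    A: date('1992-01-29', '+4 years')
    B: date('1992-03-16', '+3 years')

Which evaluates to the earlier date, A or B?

A = 1996-01-29.
B = 1995-03-16.
B is earlier.

B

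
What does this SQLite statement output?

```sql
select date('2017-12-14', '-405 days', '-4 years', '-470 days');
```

Applying '-405 days' to 2017-12-14: counting 405 days back gives 2016-11-04.
Adding -4 years to 2016-11-04 gives 2012-11-04.
Applying '-470 days' to 2012-11-04: counting 470 days back gives 2011-07-23.

2011-07-23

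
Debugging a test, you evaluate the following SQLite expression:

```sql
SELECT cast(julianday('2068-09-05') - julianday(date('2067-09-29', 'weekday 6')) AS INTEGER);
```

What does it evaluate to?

340

`weekday 6` advances to the next Saturday; 2067-09-29 is a Thursday, so it moves forward to 2067-10-01.
30 days remain in October 2067 after the 1st (31 − 1).
Full months from November 2067 through August 2068 contribute their day counts.
Then 5 days into September 2068.
Total: 30 + 30 + 31 + 31 + 29 + 31 + 30 + 31 + 30 + 31 + 31 + 5 = 340.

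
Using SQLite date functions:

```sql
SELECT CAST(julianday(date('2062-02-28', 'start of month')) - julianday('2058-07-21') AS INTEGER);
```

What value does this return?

1291

`start of month` rewinds 2062-02-28 to 2062-02-01.
10 days remain in July 2058 after the 21st (31 − 21).
Full months from August 2058 through January 2062 contribute their day counts.
Then 1 day into February 2062.
Total: 10 + 31 + 30 + 31 + 30 + 31 + 31 + 28 + 31 + 30 + 31 + 30 + 31 + 31 + 30 + 31 + 30 + 31 + 31 + 29 + 31 + 30 + 31 + 30 + 31 + 31 + 30 + 31 + 30 + 31 + 31 + 28 + 31 + 30 + 31 + 30 + 31 + 31 + 30 + 31 + 30 + 31 + 31 + 1 = 1291.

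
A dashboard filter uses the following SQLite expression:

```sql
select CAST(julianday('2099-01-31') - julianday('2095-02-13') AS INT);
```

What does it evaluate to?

15 days remain in February 2095 after the 13th (28 − 13).
Full months from March 2095 through December 2098 contribute their day counts.
Then 31 days into January 2099.
Total: 15 + 31 + 30 + 31 + 30 + 31 + 31 + 30 + 31 + 30 + 31 + 31 + 29 + 31 + 30 + 31 + 30 + 31 + 31 + 30 + 31 + 30 + 31 + 31 + 28 + 31 + 30 + 31 + 30 + 31 + 31 + 30 + 31 + 30 + 31 + 31 + 28 + 31 + 30 + 31 + 30 + 31 + 31 + 30 + 31 + 30 + 31 + 31 = 1448.

1448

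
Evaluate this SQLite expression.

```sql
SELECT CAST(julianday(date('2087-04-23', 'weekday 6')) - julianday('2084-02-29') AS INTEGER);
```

`weekday 6` advances to the next Saturday; 2087-04-23 is a Wednesday, so it moves forward to 2087-04-26.
0 days remain in February 2084 after the 29th (29 − 29).
Full months from March 2084 through March 2087 contribute their day counts.
Then 26 days into April 2087.
Total: 0 + 31 + 30 + 31 + 30 + 31 + 31 + 30 + 31 + 30 + 31 + 31 + 28 + 31 + 30 + 31 + 30 + 31 + 31 + 30 + 31 + 30 + 31 + 31 + 28 + 31 + 30 + 31 + 30 + 31 + 31 + 30 + 31 + 30 + 31 + 31 + 28 + 31 + 26 = 1152.

1152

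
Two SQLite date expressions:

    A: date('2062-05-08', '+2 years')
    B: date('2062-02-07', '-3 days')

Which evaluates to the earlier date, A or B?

A = 2064-05-08.
B = 2062-02-04.
B is earlier.

B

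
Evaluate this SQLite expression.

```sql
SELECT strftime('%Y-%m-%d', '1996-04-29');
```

1996-04-29

`%Y-%m-%d` extracts the ISO date: 1996-04-29.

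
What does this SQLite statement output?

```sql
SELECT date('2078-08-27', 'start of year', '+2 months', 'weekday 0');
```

2078-03-06

`start of year` rewinds 2078-08-27 to 2078-01-01.
Adding +2 months to 2078-01-01 gives 2078-03-01.
`weekday 0` advances to the next Sunday; 2078-03-01 is a Tuesday, so it moves forward to 2078-03-06.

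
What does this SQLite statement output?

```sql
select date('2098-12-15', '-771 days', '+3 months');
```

Applying '-771 days' to 2098-12-15: counting 771 days back gives 2096-11-04.
Adding +3 months to 2096-11-04 gives 2097-02-04.

2097-02-04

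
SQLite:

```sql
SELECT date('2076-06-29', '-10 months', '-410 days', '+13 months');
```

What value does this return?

Adding -10 months to 2076-06-29 gives 2075-08-29.
Applying '-410 days' to 2075-08-29: counting 410 days back gives 2074-07-15.
Adding +13 months to 2074-07-15 gives 2075-08-15.

2075-08-15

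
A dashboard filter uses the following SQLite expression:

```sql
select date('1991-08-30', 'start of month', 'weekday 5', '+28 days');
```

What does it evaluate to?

1991-08-30

`start of month` rewinds 1991-08-30 to 1991-08-01.
`weekday 5` advances to the next Friday; 1991-08-01 is a Thursday, so it moves forward to 1991-08-02.
Advancing 28 more days within August lands on 1991-08-30.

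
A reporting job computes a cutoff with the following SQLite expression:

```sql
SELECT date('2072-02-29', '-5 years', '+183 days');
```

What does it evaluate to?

2067-08-31

Adding -5 years to 2072-02-29 targets 2067-02-29, but 2067 is not a leap year, so SQLite normalizes to 2067-03-01.
Applying '+183 days' to 2067-03-01: counting 183 days forward gives 2067-08-31.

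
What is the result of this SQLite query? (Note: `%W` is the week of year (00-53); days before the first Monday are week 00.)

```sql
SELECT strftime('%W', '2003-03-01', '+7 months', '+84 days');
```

51

First apply '+7 months', '+84 days': 2003-03-01 → 2003-12-24.
2003-12-24 is a Wednesday. SQLite's %W counts Mondays since the year started; the result is 51.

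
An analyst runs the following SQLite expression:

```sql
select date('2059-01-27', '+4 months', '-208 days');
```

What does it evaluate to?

2058-10-31

Adding +4 months to 2059-01-27 gives 2059-05-27.
Applying '-208 days' to 2059-05-27: counting 208 days back gives 2058-10-31.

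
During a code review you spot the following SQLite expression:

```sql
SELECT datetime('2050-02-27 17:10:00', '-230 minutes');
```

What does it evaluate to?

230 minutes = 3h 50m; -230 minutes from 2050-02-27 17:10:00 is 2050-02-27 13:20:00.

2050-02-27 13:20:00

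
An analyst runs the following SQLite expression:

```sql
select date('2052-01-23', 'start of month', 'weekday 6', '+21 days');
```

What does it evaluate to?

`start of month` rewinds 2052-01-23 to 2052-01-01.
`weekday 6` advances to the next Saturday; 2052-01-01 is a Monday, so it moves forward to 2052-01-06.
Advancing 21 more days within January lands on 2052-01-27.

2052-01-27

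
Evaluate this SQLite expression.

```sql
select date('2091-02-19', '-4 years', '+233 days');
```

Adding -4 years to 2091-02-19 gives 2087-02-19.
Applying '+233 days' to 2087-02-19: counting 233 days forward gives 2087-10-10.

2087-10-10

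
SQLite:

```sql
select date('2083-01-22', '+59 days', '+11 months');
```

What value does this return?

2084-02-22

Applying '+59 days' to 2083-01-22: counting 59 days forward gives 2083-03-22.
Adding +11 months to 2083-03-22 gives 2084-02-22.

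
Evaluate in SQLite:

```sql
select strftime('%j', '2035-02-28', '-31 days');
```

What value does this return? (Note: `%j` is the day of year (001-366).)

First apply '-31 days': 2035-02-28 → 2035-01-28.
Day-of-year for 2035-01-28: days since 2035-01-01 inclusive = 28, zero-padded to 028.

028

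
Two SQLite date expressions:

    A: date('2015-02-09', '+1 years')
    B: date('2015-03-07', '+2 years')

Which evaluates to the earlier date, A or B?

A

A = 2016-02-09.
B = 2017-03-07.
A is earlier.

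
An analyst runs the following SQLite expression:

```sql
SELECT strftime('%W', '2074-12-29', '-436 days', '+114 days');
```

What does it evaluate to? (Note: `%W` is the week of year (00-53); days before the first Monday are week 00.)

First apply '-436 days', '+114 days': 2074-12-29 → 2074-02-10.
2074-02-10 is a Saturday. SQLite's %W counts Mondays since the year started; the result is 06.

06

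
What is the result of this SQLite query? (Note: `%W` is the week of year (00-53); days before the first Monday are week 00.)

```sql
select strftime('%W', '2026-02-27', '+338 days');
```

04

First apply '+338 days': 2026-02-27 → 2027-01-31.
2027-01-31 is a Sunday. SQLite's %W counts Mondays since the year started; the result is 04.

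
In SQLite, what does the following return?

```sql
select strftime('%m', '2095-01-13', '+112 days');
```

05

First apply '+112 days': 2095-01-13 → 2095-05-05.
`%m` extracts the 2-digit month (01-12): 05.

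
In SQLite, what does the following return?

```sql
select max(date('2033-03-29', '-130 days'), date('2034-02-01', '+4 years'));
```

date('2033-03-29', '-130 days') → 2032-11-19.
date('2034-02-01', '+4 years') → 2038-02-01.
Later of the two is 2038-02-01.

2038-02-01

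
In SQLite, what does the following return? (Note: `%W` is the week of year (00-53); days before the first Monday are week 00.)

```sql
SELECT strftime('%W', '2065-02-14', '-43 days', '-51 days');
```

45

First apply '-43 days', '-51 days': 2065-02-14 → 2064-11-12.
2064-11-12 is a Wednesday. SQLite's %W counts Mondays since the year started; the result is 45.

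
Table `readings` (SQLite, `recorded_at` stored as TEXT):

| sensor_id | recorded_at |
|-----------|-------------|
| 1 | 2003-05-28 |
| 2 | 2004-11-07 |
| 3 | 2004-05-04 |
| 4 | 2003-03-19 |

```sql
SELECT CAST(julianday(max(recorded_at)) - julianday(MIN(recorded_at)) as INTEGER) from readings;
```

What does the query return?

599

MIN = 2003-03-19, MAX = 2004-11-07.
12 days remain in March 2003 after the 19th (31 − 19).
Full months from April 2003 through October 2004 contribute their day counts.
Then 7 days into November 2004.
Total: 12 + 30 + 31 + 30 + 31 + 31 + 30 + 31 + 30 + 31 + 31 + 29 + 31 + 30 + 31 + 30 + 31 + 31 + 30 + 31 + 7 = 599.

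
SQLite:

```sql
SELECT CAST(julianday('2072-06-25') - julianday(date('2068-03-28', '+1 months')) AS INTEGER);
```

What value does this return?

Adding +1 month to 2068-03-28 gives 2068-04-28.
2 days remain in April 2068 after the 28th (30 − 28).
Full months from May 2068 through May 2072 contribute their day counts.
Then 25 days into June 2072.
Total: 2 + 31 + 30 + 31 + 31 + 30 + 31 + 30 + 31 + 31 + 28 + 31 + 30 + 31 + 30 + 31 + 31 + 30 + 31 + 30 + 31 + 31 + 28 + 31 + 30 + 31 + 30 + 31 + 31 + 30 + 31 + 30 + 31 + 31 + 28 + 31 + 30 + 31 + 30 + 31 + 31 + 30 + 31 + 30 + 31 + 31 + 29 + 31 + 30 + 31 + 25 = 1519.

1519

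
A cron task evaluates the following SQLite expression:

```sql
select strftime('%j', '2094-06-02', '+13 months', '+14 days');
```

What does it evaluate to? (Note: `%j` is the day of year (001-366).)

197

First apply '+13 months', '+14 days': 2094-06-02 → 2095-07-16.
Day-of-year for 2095-07-16: days since 2095-01-01 inclusive = 197, zero-padded to 197.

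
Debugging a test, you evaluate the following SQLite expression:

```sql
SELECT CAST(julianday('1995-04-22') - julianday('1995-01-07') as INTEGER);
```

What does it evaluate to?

105

24 days remain in January 1995 after the 7th (31 − 7).
February 1995: 28 days.
March 1995: 31 days.
Then 22 days into April 1995.
Total: 24 + 28 + 31 + 22 = 105.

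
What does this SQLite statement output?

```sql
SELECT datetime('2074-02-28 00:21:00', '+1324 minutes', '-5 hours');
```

2074-02-28 17:25:00

1324 minutes = 22h 4m; +1324 minutes from 2074-02-28 00:21:00 is 2074-02-28 22:25:00.
-5 hours from 2074-02-28 22:25:00 is 2074-02-28 17:25:00.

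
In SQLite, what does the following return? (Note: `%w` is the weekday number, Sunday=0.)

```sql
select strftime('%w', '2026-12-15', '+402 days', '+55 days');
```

4

First apply '+402 days', '+55 days': 2026-12-15 → 2028-03-16.
2028-03-16 is a Thursday; with Sunday=0 that is 4.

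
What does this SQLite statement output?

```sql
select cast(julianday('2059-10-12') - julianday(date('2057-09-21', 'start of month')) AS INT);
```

`start of month` rewinds 2057-09-21 to 2057-09-01.
29 days remain in September 2057 after the 1st (30 − 1).
Full months from October 2057 through September 2059 contribute their day counts.
Then 12 days into October 2059.
Total: 29 + 31 + 30 + 31 + 31 + 28 + 31 + 30 + 31 + 30 + 31 + 31 + 30 + 31 + 30 + 31 + 31 + 28 + 31 + 30 + 31 + 30 + 31 + 31 + 30 + 12 = 771.

771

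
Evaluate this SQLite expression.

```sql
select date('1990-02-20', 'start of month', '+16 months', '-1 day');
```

`start of month` rewinds 1990-02-20 to 1990-02-01.
Adding +16 months to 1990-02-01 gives 1991-06-01.
Going back 1 day from 1991-06-01 reaches 1991-05-31 (last day of May, 31 days).

1991-05-31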